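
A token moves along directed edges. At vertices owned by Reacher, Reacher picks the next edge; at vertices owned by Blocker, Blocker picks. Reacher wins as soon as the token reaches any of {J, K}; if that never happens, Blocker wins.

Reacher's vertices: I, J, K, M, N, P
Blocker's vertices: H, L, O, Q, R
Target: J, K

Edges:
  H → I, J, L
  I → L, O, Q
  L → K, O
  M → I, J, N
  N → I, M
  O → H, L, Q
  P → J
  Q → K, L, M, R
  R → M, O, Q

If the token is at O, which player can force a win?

A0 = {J, K}
A1: add {M, P} — M (Reacher) has M→J; P (Reacher) has P→J.
A2: add {N} — N (Reacher) has N→M.
A3 = A2; e.g. H (Blocker) can still go to I. Fixed point.
O never enters the attractor, so Blocker can avoid the target forever.

Blocker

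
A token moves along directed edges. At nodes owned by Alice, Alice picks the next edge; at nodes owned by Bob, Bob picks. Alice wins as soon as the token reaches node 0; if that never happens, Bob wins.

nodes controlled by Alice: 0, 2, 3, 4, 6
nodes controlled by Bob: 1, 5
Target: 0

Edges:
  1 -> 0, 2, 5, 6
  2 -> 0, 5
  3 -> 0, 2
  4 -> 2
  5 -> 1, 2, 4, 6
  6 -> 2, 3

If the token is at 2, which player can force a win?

A0 = {0}
A1: add {2, 3} — 2 (Alice) has 2→0; 3 (Alice) has 3→0.
2 ∈ A1, so Alice can force the target.

Alice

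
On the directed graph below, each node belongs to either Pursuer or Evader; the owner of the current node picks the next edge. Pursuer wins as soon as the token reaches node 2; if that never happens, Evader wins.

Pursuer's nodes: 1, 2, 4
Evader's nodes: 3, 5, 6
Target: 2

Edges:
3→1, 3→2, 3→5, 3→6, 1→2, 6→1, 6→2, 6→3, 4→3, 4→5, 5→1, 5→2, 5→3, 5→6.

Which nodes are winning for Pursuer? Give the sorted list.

A0 = {2}
A1: add {1} — 1 (Pursuer) has 1→2.
A2 = A1; e.g. 3 (Evader) can still go to 5. Fixed point.
Pursuer's winning region = {1, 2}.

1, 2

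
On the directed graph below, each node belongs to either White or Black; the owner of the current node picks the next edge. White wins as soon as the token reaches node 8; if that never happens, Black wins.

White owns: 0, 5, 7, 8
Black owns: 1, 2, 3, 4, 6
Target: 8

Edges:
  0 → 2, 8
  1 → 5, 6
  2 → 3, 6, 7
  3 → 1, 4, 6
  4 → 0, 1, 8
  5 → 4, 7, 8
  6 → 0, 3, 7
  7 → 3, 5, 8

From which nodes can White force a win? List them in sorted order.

A0 = {8}
A1: add {0, 5, 7} — 0 (White) has 0→8; 5 (White) has 5→8; 7 (White) has 7→8.
A2 = A1; e.g. 1 (Black) can still go to 6. Fixed point.
White's winning region = {0, 5, 7, 8}.

0, 5, 7, 8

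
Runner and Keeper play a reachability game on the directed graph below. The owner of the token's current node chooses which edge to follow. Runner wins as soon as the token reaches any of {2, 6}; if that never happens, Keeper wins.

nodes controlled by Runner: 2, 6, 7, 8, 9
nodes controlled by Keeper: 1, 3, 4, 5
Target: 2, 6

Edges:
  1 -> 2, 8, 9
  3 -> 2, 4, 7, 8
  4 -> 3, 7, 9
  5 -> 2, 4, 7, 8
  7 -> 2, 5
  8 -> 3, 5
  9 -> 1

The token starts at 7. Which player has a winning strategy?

A0 = {2, 6}
A1: add {7} — 7 (Runner) has 7→2.
A2 = A1; e.g. 1 (Keeper) can still go to 8. Fixed point.
7 ∈ A1, so Runner can force the target.

Runner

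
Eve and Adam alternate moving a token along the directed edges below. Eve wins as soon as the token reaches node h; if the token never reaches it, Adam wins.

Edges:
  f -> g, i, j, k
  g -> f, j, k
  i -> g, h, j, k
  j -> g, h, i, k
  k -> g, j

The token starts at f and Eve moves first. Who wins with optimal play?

Adam

Track states (vertex, player-to-move).
A0 = {(h,Eve), (h,Adam)}
A1: add {(i,Eve), (j,Eve)}.
A2 = A1; e.g. (f,Eve) stays out. (f,Eve) never enters ⇒ Adam avoids the target.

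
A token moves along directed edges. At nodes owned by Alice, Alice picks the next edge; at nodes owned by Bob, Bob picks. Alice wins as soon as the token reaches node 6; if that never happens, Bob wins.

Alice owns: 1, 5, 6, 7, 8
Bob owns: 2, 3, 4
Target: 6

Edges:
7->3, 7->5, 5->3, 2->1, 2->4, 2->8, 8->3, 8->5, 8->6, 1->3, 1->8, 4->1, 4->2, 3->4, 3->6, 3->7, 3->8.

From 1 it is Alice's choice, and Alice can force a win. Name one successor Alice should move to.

8

A0 = {6}
A1: add {8} — 8 (Alice) has 8→6.
A2: add {1} — 1 (Alice) has 1→8.
A3 = A2; e.g. 2 (Bob) can still go to 4. Fixed point.
From 1, successor 8 is in the attractor (rank 1); the other successor 3 is not.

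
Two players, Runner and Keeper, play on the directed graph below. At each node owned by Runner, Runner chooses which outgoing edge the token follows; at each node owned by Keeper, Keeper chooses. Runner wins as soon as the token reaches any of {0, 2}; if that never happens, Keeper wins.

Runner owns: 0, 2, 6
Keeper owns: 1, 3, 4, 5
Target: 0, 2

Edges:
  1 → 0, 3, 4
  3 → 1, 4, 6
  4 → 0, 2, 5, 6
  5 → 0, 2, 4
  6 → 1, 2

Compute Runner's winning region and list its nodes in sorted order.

0, 2, 6

A0 = {0, 2}
A1: add {6} — 6 (Runner) has 6→2.
A2 = A1; e.g. 1 (Keeper) can still go to 3. Fixed point.
Runner's winning region = {0, 2, 6}.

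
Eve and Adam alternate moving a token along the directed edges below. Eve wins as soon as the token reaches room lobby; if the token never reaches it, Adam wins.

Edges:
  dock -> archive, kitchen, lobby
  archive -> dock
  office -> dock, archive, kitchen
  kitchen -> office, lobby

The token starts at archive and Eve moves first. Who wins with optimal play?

Track states (vertex, player-to-move).
A0 = {(lobby,Eve), (lobby,Adam)}
A1: add {(dock,Eve), (kitchen,Eve)}.
A2: add {(archive,Adam)}.
A3: add {(office,Eve)}.
A4: add {(kitchen,Adam)}.
A5 = A4; e.g. (dock,Adam) stays out. (archive,Eve) never enters ⇒ Adam avoids the target.

Adam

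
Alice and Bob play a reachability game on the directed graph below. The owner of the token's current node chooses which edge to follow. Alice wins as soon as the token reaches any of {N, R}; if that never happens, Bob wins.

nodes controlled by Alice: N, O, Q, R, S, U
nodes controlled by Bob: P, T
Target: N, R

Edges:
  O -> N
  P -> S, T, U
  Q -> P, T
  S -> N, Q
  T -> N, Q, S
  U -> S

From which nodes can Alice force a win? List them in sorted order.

N, O, R, S, U

A0 = {N, R}
A1: add {O, S} — O (Alice) has O→N; S (Alice) has S→N.
A2: add {U} — U (Alice) has U→S.
A3 = A2; e.g. P (Bob) can still go to T. Fixed point.
Alice's winning region = {N, O, R, S, U}.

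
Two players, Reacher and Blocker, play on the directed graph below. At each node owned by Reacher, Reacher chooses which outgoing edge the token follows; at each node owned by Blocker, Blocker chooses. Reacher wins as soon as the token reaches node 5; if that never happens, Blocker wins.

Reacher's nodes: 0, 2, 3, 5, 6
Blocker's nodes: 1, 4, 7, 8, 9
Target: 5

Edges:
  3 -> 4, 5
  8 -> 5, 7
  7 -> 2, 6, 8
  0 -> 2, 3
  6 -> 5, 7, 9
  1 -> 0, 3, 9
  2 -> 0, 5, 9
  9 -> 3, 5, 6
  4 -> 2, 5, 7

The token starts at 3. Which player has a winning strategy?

Reacher

A0 = {5}
A1: add {2, 3, 6} — 2 (Reacher) has 2→5; 3 (Reacher) has 3→5; 6 (Reacher) has 6→5.
3 ∈ A1, so Reacher can force the target.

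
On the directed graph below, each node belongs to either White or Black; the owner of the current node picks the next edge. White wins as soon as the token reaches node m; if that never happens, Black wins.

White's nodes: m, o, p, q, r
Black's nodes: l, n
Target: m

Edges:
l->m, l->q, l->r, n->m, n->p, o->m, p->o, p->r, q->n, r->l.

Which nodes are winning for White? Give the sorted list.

A0 = {m}
A1: add {o} — o (White) has o→m.
A2: add {p} — p (White) has p→o.
A3: add {n} — n (Black): all of {m, p} already in.
A4: add {q} — q (White) has q→n.
A5 = A4; e.g. l (Black) can still go to r. Fixed point.
White's winning region = {m, n, o, p, q}.

m, n, o, p, q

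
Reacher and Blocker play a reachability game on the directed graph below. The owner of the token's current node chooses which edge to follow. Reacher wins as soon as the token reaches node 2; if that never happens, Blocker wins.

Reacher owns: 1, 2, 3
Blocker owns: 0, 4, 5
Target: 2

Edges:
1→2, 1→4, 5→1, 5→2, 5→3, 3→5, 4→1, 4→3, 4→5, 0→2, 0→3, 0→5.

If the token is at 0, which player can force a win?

A0 = {2}
A1: add {1} — 1 (Reacher) has 1→2.
A2 = A1; e.g. 0 (Blocker) can still go to 3. Fixed point.
0 never enters the attractor, so Blocker can avoid the target forever.

Blocker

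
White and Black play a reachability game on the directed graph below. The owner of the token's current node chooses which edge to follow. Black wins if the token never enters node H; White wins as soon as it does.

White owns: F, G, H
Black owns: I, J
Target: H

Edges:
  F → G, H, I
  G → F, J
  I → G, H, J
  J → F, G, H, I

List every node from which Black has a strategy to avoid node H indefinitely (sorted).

A0 = {H}
A1: add {F} — F (White) has F→H.
A2: add {G} — G (White) has G→F.
A3 = A2; e.g. I (Black) can still go to J. Fixed point.
White's attractor = {F, G, H}; Black avoids the target exactly from the complement.

I, J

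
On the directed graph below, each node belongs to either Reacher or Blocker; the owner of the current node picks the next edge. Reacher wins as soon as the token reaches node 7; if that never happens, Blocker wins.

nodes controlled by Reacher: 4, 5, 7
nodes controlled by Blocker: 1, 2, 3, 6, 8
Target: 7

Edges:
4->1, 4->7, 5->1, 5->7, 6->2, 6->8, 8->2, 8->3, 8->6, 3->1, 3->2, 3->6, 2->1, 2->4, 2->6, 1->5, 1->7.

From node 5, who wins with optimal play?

A0 = {7}
A1: add {4, 5} — 4 (Reacher) has 4→7; 5 (Reacher) has 5→7.
5 ∈ A1, so Reacher can force the target.

Reacher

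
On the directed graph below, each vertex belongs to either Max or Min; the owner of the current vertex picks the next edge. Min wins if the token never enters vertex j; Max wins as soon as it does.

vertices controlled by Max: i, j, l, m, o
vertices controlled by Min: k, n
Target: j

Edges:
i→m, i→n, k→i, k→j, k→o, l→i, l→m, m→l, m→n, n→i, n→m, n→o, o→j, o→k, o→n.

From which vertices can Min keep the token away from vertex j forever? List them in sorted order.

A0 = {j}
A1: add {o} — o (Max) has o→j.
A2 = A1; e.g. i (Max) has no edge into A1. Fixed point.
Max's attractor = {j, o}; Min avoids the target exactly from the complement.

i, k, l, m, n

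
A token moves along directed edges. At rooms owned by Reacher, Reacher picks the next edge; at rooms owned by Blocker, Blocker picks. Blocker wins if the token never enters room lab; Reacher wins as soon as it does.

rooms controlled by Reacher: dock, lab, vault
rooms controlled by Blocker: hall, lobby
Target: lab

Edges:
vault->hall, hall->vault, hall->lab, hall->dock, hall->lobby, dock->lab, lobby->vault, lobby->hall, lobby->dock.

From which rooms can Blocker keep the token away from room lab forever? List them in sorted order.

A0 = {lab}
A1: add {dock} — dock (Reacher) has dock→lab.
A2 = A1; e.g. vault (Reacher) has no edge into A1. Fixed point.
Reacher's attractor = {dock, lab}; Blocker avoids the target exactly from the complement.

hall, lobby, vault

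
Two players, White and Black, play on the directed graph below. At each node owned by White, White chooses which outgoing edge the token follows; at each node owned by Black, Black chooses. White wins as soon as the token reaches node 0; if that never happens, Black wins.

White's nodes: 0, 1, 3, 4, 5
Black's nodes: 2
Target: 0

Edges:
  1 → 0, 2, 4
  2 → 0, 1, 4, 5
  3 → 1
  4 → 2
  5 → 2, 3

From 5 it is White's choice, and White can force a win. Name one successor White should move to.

3

A0 = {0}
A1: add {1} — 1 (White) has 1→0.
A2: add {3} — 3 (White) has 3→1.
A3: add {5} — 5 (White) has 5→3.
A4 = A3; e.g. 2 (Black) can still go to 4. Fixed point.
From 5, successor 3 is in the attractor (rank 2); the other successor 2 is not.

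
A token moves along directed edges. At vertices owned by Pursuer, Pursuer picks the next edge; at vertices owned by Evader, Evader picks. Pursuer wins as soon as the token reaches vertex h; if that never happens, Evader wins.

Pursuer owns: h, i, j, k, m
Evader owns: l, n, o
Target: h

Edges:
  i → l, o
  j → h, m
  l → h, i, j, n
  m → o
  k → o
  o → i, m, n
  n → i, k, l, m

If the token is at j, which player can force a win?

A0 = {h}
A1: add {j} — j (Pursuer) has j→h.
A2 = A1; e.g. i (Pursuer) has no edge into A1. Fixed point.
j ∈ A1, so Pursuer can force the target.

Pursuer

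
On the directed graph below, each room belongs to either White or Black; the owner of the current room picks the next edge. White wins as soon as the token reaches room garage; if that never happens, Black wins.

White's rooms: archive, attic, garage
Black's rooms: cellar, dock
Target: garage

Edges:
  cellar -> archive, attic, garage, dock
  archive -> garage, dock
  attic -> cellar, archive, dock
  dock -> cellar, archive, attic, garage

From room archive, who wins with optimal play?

A0 = {garage}
A1: add {archive} — archive (White) has archive→garage.
archive ∈ A1, so White can force the target.

White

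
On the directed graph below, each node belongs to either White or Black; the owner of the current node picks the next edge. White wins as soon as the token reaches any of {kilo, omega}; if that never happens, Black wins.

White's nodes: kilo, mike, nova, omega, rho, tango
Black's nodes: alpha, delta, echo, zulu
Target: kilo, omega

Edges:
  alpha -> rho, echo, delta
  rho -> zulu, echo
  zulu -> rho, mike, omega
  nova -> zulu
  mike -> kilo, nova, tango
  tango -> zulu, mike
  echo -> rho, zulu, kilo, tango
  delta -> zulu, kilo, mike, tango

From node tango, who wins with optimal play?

A0 = {kilo, omega}
A1: add {mike} — mike (White) has mike→kilo.
A2: add {tango} — tango (White) has tango→mike.
A3 = A2; e.g. alpha (Black) can still go to rho. Fixed point.
tango ∈ A2, so White can force the target.

White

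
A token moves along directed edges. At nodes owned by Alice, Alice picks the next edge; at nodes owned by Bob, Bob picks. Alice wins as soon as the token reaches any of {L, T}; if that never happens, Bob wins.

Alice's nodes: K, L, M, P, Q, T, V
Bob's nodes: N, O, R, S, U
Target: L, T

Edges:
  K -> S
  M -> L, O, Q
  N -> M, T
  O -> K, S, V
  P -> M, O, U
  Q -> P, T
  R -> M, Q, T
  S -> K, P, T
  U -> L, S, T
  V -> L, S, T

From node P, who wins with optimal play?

A0 = {L, T}
A1: add {M, Q, V} — M (Alice) has M→L; Q (Alice) has Q→T; V (Alice) has V→L.
A2: add {N, P, R} — N (Bob): all of {M, T} already in; P (Alice) has P→M; R (Bob): all of {M, Q, T} already in.
A3 = A2; e.g. K (Alice) has no edge into A2. Fixed point.
P ∈ A2, so Alice can force the target.

Alice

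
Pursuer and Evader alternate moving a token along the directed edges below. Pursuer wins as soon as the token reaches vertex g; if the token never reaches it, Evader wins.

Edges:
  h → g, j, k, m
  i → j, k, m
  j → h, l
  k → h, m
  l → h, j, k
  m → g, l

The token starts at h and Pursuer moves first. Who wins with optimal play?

Track states (vertex, player-to-move).
A0 = {(g,Pursuer), (g,Evader)}
A1: add {(h,Pursuer), (m,Pursuer)}.
(h,Pursuer) ∈ A1 ⇒ Pursuer forces the target.

Pursuer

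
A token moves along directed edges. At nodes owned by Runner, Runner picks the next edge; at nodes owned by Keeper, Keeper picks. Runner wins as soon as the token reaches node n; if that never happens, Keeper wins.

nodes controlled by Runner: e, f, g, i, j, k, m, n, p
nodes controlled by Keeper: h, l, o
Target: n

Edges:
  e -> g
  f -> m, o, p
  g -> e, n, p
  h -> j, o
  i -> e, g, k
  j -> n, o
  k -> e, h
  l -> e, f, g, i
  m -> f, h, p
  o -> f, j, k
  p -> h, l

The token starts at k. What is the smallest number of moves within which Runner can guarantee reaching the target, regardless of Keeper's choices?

A0 = {n}
A1: add {g, j} — g (Runner) has g→n; j (Runner) has j→n.
A2: add {e, i} — e (Runner) has e→g; i (Runner) has i→g.
A3: add {k} — k (Runner) has k→e.
A4 = A3; e.g. f (Runner) has no edge into A3. Fixed point.
k enters the attractor at level 3, so Runner can force the target in 3 moves from there.

3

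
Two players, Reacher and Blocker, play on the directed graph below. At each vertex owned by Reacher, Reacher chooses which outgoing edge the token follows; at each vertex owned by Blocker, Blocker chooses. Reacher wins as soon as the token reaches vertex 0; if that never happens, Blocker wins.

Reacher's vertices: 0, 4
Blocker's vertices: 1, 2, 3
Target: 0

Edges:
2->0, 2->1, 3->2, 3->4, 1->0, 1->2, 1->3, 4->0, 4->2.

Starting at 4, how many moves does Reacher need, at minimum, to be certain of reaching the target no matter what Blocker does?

A0 = {0}
A1: add {4} — 4 (Reacher) has 4→0.
A2 = A1; e.g. 1 (Blocker) can still go to 2. Fixed point.
4 enters the attractor at level 1, so Reacher can force the target in 1 move from there.

1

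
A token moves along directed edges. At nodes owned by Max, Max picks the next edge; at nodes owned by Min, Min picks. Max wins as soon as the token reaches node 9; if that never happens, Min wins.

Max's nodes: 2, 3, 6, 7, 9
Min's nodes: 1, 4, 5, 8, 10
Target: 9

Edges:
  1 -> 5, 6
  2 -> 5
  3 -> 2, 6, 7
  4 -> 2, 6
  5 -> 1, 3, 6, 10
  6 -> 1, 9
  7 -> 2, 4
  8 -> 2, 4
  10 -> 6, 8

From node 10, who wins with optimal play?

A0 = {9}
A1: add {6} — 6 (Max) has 6→9.
A2: add {3} — 3 (Max) has 3→6.
A3 = A2; e.g. 1 (Min) can still go to 5. Fixed point.
10 never enters the attractor, so Min can avoid the target forever.

Min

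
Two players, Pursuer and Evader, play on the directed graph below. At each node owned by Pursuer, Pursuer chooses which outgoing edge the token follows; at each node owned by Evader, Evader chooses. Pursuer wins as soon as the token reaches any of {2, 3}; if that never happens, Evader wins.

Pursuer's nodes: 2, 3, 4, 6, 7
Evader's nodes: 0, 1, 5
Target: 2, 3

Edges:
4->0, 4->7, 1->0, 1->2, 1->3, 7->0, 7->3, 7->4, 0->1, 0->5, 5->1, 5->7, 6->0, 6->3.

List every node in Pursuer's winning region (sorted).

2, 3, 4, 6, 7

A0 = {2, 3}
A1: add {6, 7} — 6 (Pursuer) has 6→3; 7 (Pursuer) has 7→3.
A2: add {4} — 4 (Pursuer) has 4→7.
A3 = A2; e.g. 0 (Evader) can still go to 1. Fixed point.
Pursuer's winning region = {2, 3, 4, 6, 7}.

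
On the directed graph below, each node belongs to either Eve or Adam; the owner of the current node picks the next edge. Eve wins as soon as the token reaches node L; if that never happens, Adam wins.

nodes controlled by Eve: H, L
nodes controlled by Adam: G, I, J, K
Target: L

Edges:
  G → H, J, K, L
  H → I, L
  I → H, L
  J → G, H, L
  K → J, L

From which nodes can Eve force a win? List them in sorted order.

H, I, L

A0 = {L}
A1: add {H} — H (Eve) has H→L.
A2: add {I} — I (Adam): all of {H, L} already in.
A3 = A2; e.g. G (Adam) can still go to J. Fixed point.
Eve's winning region = {H, I, L}.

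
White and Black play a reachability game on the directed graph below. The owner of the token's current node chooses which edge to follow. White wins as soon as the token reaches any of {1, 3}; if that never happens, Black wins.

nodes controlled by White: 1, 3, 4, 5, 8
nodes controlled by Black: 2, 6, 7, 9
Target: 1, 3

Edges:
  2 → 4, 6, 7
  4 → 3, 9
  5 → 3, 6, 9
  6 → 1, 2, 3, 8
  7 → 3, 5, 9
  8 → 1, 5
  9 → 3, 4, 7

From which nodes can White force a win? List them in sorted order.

A0 = {1, 3}
A1: add {4, 5, 8} — 4 (White) has 4→3; 5 (White) has 5→3; 8 (White) has 8→1.
A2 = A1; e.g. 2 (Black) can still go to 6. Fixed point.
White's winning region = {1, 3, 4, 5, 8}.

1, 3, 4, 5, 8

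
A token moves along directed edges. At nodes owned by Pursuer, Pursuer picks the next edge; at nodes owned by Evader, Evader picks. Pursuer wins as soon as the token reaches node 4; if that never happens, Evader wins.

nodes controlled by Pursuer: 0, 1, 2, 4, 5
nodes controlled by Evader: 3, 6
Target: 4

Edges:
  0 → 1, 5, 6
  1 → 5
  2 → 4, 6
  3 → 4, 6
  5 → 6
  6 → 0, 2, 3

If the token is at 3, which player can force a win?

Evader

A0 = {4}
A1: add {2} — 2 (Pursuer) has 2→4.
A2 = A1; e.g. 0 (Pursuer) has no edge into A1. Fixed point.
3 never enters the attractor, so Evader can avoid the target forever.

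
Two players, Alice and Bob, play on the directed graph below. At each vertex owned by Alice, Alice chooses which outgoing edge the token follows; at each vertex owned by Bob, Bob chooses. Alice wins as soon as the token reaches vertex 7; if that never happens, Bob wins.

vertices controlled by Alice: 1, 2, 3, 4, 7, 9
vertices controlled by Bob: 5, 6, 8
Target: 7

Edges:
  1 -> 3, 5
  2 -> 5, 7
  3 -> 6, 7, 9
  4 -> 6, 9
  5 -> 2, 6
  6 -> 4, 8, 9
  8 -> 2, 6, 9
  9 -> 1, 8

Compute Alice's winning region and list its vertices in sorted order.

A0 = {7}
A1: add {2, 3} — 2 (Alice) has 2→7; 3 (Alice) has 3→7.
A2: add {1} — 1 (Alice) has 1→3.
A3: add {9} — 9 (Alice) has 9→1.
A4: add {4} — 4 (Alice) has 4→9.
A5 = A4; e.g. 5 (Bob) can still go to 6. Fixed point.
Alice's winning region = {1, 2, 3, 4, 7, 9}.

1, 2, 3, 4, 7, 9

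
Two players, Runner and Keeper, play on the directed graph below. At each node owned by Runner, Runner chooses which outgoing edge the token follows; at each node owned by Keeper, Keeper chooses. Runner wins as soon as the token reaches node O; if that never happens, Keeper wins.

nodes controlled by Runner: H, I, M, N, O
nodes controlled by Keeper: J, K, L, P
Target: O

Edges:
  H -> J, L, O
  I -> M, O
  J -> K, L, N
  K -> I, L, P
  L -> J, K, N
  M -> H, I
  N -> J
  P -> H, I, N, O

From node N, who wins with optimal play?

A0 = {O}
A1: add {H, I} — H (Runner) has H→O; I (Runner) has I→O.
A2: add {M} — M (Runner) has M→H.
A3 = A2; e.g. J (Keeper) can still go to K. Fixed point.
N never enters the attractor, so Keeper can avoid the target forever.

Keeper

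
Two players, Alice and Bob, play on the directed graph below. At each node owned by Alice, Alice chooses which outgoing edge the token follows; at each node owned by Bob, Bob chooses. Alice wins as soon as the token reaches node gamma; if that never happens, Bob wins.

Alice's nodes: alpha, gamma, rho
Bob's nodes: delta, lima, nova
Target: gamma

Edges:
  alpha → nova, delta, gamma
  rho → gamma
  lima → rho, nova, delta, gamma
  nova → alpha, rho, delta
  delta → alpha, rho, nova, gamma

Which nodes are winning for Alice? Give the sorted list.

alpha, gamma, rho

A0 = {gamma}
A1: add {alpha, rho} — alpha (Alice) has alpha→gamma; rho (Alice) has rho→gamma.
A2 = A1; e.g. lima (Bob) can still go to nova. Fixed point.
Alice's winning region = {alpha, gamma, rho}.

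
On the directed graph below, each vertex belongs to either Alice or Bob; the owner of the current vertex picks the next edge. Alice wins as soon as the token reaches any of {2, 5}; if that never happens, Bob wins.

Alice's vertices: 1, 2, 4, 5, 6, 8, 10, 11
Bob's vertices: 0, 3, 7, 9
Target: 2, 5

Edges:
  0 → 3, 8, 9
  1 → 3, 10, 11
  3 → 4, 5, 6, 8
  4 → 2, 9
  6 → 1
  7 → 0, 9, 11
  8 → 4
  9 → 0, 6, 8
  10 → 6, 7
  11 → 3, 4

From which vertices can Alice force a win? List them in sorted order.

1, 2, 3, 4, 5, 6, 8, 10, 11

A0 = {2, 5}
A1: add {4} — 4 (Alice) has 4→2.
A2: add {8, 11} — 8 (Alice) has 8→4; 11 (Alice) has 11→4.
A3: add {1} — 1 (Alice) has 1→11.
A4: add {6} — 6 (Alice) has 6→1.
A5: add {3, 10} — 3 (Bob): all of {4, 5, 6, 8} already in; 10 (Alice) has 10→6.
A6 = A5; e.g. 0 (Bob) can still go to 9. Fixed point.
Alice's winning region = {1, 2, 3, 4, 5, 6, 8, 10, 11}.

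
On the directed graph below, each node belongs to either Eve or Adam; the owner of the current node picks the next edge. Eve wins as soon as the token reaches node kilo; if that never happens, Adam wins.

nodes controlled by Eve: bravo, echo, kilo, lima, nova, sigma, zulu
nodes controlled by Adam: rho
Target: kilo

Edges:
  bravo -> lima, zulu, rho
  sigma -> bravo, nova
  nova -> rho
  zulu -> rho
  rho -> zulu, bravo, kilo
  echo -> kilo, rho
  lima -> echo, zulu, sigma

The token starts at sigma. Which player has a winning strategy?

A0 = {kilo}
A1: add {echo} — echo (Eve) has echo→kilo.
A2: add {lima} — lima (Eve) has lima→echo.
A3: add {bravo} — bravo (Eve) has bravo→lima.
A4: add {sigma} — sigma (Eve) has sigma→bravo.
A5 = A4; e.g. zulu (Eve) has no edge into A4. Fixed point.
sigma ∈ A4, so Eve can force the target.

Eve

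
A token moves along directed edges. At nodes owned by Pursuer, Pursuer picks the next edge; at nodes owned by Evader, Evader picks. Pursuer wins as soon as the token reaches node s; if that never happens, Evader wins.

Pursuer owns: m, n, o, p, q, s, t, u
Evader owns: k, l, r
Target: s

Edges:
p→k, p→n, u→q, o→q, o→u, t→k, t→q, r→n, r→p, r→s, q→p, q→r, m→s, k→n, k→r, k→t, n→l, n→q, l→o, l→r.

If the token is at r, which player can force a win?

A0 = {s}
A1: add {m} — m (Pursuer) has m→s.
A2 = A1; e.g. k (Evader) can still go to n. Fixed point.
r never enters the attractor, so Evader can avoid the target forever.

Evader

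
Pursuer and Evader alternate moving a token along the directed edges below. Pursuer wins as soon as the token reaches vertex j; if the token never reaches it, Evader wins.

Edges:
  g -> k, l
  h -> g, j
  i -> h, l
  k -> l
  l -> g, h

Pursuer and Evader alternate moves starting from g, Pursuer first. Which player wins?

Track states (vertex, player-to-move).
A0 = {(j,Pursuer), (j,Evader)}
A1: add {(h,Pursuer)}.
A2 = A1; e.g. (g,Pursuer) stays out. (g,Pursuer) never enters ⇒ Evader avoids the target.

Evader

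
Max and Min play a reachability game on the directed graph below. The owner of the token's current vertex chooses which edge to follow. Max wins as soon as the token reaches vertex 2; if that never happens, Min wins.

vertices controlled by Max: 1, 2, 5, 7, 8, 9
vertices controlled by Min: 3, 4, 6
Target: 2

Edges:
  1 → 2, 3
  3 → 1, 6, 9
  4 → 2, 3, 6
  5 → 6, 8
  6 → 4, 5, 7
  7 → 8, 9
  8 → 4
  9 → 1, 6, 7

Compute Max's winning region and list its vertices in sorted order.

1, 2, 7, 9

A0 = {2}
A1: add {1} — 1 (Max) has 1→2.
A2: add {9} — 9 (Max) has 9→1.
A3: add {7} — 7 (Max) has 7→9.
A4 = A3; e.g. 3 (Min) can still go to 6. Fixed point.
Max's winning region = {1, 2, 7, 9}.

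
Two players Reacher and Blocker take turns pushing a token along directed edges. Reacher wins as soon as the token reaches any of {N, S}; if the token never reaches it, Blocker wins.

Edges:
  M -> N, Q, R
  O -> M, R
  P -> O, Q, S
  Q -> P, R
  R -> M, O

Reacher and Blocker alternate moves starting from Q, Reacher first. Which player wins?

Blocker

Track states (vertex, player-to-move).
A0 = {(N,Reacher), (N,Blocker), (S,Reacher), (S,Blocker)}
A1: add {(M,Reacher), (P,Reacher)}.
A2 = A1; e.g. (M,Blocker) stays out. (Q,Reacher) never enters ⇒ Blocker avoids the target.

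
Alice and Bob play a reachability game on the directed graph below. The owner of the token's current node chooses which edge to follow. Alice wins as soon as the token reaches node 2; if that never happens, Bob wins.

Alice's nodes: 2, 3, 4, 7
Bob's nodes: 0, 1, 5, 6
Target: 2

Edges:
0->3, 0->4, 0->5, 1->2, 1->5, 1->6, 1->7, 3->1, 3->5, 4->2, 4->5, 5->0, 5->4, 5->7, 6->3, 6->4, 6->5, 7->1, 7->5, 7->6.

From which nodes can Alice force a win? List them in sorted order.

A0 = {2}
A1: add {4} — 4 (Alice) has 4→2.
A2 = A1; e.g. 0 (Bob) can still go to 3. Fixed point.
Alice's winning region = {2, 4}.

2, 4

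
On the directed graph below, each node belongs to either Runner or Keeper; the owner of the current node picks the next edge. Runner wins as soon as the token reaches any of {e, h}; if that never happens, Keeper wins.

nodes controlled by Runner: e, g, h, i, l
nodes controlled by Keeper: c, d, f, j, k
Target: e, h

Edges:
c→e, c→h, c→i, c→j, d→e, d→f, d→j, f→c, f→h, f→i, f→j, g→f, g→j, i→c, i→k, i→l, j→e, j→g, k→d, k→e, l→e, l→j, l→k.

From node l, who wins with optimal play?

Runner

A0 = {e, h}
A1: add {l} — l (Runner) has l→e.
l ∈ A1, so Runner can force the target.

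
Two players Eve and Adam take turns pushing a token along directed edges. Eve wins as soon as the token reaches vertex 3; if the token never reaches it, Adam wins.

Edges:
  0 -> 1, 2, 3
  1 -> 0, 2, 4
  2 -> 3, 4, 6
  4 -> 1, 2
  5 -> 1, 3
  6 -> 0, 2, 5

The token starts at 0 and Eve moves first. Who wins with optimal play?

Eve

Track states (vertex, player-to-move).
A0 = {(3,Eve), (3,Adam)}
A1: add {(0,Eve), (2,Eve), (5,Eve)}.
(0,Eve) ∈ A1 ⇒ Eve forces the target.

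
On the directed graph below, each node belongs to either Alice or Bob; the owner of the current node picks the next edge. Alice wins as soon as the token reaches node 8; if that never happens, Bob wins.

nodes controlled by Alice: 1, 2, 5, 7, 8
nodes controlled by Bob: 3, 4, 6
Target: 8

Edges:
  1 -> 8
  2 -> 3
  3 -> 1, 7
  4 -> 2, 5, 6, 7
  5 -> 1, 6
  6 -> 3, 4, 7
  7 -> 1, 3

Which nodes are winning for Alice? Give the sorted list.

A0 = {8}
A1: add {1} — 1 (Alice) has 1→8.
A2: add {5, 7} — 5 (Alice) has 5→1; 7 (Alice) has 7→1.
A3: add {3} — 3 (Bob): all of {1, 7} already in.
A4: add {2} — 2 (Alice) has 2→3.
A5 = A4; e.g. 4 (Bob) can still go to 6. Fixed point.
Alice's winning region = {1, 2, 3, 5, 7, 8}.

1, 2, 3, 5, 7, 8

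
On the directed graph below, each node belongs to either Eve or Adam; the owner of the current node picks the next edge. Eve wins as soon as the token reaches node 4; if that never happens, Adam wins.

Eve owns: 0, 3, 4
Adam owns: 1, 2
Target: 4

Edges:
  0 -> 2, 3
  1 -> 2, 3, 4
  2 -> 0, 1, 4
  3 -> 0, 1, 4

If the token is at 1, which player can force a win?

A0 = {4}
A1: add {3} — 3 (Eve) has 3→4.
A2: add {0} — 0 (Eve) has 0→3.
A3 = A2; e.g. 1 (Adam) can still go to 2. Fixed point.
1 never enters the attractor, so Adam can avoid the target forever.

Adam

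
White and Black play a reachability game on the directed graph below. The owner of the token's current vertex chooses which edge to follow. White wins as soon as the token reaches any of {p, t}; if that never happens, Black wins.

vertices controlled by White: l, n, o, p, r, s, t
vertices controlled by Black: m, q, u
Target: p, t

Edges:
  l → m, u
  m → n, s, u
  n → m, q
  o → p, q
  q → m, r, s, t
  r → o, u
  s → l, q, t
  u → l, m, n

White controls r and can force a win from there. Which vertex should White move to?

A0 = {p, t}
A1: add {o, s} — o (White) has o→p; s (White) has s→t.
A2: add {r} — r (White) has r→o.
A3 = A2; e.g. l (White) has no edge into A2. Fixed point.
From r, successor o is in the attractor (rank 1); the other successor u is not.

o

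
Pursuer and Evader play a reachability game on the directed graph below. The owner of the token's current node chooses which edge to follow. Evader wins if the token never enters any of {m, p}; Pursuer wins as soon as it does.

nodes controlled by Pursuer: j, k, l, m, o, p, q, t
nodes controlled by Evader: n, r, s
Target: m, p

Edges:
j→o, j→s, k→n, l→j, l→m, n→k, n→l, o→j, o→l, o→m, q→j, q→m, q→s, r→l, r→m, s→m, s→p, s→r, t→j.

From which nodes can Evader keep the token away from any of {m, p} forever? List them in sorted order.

A0 = {m, p}
A1: add {l, o, q} — l (Pursuer) has l→m; o (Pursuer) has o→m; q (Pursuer) has q→m.
A2: add {j, r} — j (Pursuer) has j→o; r (Evader): all of {l, m} already in.
A3: add {s, t} — s (Evader): all of {m, p, r} already in; t (Pursuer) has t→j.
A4 = A3; e.g. k (Pursuer) has no edge into A3. Fixed point.
Pursuer's attractor = {j, l, m, o, p, q, r, s, t}; Evader avoids the target exactly from the complement.

k, n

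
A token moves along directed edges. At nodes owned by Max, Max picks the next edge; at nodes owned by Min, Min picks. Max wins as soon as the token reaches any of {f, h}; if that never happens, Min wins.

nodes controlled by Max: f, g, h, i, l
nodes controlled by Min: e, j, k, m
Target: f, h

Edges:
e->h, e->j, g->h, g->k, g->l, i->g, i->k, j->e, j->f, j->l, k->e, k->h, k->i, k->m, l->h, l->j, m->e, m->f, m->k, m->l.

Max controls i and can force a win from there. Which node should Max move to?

A0 = {f, h}
A1: add {g, l} — g (Max) has g→h; l (Max) has l→h.
A2: add {i} — i (Max) has i→g.
A3 = A2; e.g. e (Min) can still go to j. Fixed point.
From i, successor g is in the attractor (rank 1); the other successor k is not.

g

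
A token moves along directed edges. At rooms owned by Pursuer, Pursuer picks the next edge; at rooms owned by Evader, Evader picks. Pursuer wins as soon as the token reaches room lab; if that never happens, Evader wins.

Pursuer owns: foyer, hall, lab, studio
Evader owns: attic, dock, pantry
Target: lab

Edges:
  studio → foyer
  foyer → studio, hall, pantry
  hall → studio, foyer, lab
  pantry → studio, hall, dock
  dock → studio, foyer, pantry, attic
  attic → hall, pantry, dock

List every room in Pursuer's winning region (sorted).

A0 = {lab}
A1: add {hall} — hall (Pursuer) has hall→lab.
A2: add {foyer} — foyer (Pursuer) has foyer→hall.
A3: add {studio} — studio (Pursuer) has studio→foyer.
A4 = A3; e.g. pantry (Evader) can still go to dock. Fixed point.
Pursuer's winning region = {foyer, hall, lab, studio}.

foyer, hall, lab, studio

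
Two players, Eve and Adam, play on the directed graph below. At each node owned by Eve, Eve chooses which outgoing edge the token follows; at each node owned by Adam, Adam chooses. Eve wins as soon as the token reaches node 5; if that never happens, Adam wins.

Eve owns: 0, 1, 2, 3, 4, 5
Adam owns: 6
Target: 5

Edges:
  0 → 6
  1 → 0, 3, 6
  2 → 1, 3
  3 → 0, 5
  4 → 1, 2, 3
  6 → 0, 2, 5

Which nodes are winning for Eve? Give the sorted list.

1, 2, 3, 4, 5

A0 = {5}
A1: add {3} — 3 (Eve) has 3→5.
A2: add {1, 2, 4} — 1 (Eve) has 1→3; 2 (Eve) has 2→3; 4 (Eve) has 4→3.
A3 = A2; e.g. 0 (Eve) has no edge into A2. Fixed point.
Eve's winning region = {1, 2, 3, 4, 5}.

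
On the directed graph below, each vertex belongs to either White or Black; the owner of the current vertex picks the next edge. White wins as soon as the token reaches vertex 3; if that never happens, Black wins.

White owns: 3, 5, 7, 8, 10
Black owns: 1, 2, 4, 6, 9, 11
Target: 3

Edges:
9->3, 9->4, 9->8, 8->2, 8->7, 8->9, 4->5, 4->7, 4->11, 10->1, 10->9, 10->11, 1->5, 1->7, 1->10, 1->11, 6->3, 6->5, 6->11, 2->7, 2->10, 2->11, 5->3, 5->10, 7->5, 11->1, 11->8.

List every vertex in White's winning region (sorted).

3, 5, 7, 8

A0 = {3}
A1: add {5} — 5 (White) has 5→3.
A2: add {7} — 7 (White) has 7→5.
A3: add {8} — 8 (White) has 8→7.
A4 = A3; e.g. 1 (Black) can still go to 10. Fixed point.
White's winning region = {3, 5, 7, 8}.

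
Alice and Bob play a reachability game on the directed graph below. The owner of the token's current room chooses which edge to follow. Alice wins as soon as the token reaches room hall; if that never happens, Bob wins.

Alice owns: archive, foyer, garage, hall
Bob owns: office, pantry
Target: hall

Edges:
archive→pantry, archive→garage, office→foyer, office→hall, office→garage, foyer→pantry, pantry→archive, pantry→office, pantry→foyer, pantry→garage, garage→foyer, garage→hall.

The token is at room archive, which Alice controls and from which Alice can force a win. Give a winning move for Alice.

A0 = {hall}
A1: add {garage} — garage (Alice) has garage→hall.
A2: add {archive} — archive (Alice) has archive→garage.
A3 = A2; e.g. office (Bob) can still go to foyer. Fixed point.
From archive, successor garage is in the attractor (rank 1); the other successor pantry is not.

garage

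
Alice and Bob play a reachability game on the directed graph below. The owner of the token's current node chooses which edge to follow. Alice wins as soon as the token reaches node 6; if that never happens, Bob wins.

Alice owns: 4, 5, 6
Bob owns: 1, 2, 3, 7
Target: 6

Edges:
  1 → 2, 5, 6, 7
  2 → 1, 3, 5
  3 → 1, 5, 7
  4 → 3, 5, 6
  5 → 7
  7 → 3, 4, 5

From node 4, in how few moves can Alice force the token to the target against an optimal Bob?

1

A0 = {6}
A1: add {4} — 4 (Alice) has 4→6.
A2 = A1; e.g. 1 (Bob) can still go to 2. Fixed point.
4 enters the attractor at level 1, so Alice can force the target in 1 move from there.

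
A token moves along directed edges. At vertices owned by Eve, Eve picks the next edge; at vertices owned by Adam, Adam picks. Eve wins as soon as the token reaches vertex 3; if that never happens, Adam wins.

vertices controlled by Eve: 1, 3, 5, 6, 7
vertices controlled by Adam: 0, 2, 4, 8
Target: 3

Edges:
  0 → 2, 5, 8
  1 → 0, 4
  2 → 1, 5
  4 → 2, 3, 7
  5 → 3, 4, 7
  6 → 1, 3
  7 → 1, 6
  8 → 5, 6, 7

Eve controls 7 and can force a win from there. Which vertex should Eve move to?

6

A0 = {3}
A1: add {5, 6} — 5 (Eve) has 5→3; 6 (Eve) has 6→3.
A2: add {7} — 7 (Eve) has 7→6.
A3: add {8} — 8 (Adam): all of {5, 6, 7} already in.
A4 = A3; e.g. 0 (Adam) can still go to 2. Fixed point.
From 7, successor 6 is in the attractor (rank 1); the other successor 1 is not.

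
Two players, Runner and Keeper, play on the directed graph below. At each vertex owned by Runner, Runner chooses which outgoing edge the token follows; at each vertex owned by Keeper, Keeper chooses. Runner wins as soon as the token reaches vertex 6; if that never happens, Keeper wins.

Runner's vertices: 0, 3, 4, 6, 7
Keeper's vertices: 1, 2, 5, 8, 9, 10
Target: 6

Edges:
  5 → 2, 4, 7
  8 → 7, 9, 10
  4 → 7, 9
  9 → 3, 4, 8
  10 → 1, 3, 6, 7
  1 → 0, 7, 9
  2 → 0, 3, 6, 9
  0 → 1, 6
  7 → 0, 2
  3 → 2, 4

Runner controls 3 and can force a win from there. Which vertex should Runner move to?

4

A0 = {6}
A1: add {0} — 0 (Runner) has 0→6.
A2: add {7} — 7 (Runner) has 7→0.
A3: add {4} — 4 (Runner) has 4→7.
A4: add {3} — 3 (Runner) has 3→4.
A5 = A4; e.g. 1 (Keeper) can still go to 9. Fixed point.
From 3, successor 4 is in the attractor (rank 3); the other successor 2 is not.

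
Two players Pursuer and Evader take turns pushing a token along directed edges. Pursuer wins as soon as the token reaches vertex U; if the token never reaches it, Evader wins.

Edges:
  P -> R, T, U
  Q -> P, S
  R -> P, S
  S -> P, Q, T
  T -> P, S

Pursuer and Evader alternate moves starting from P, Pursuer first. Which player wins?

Track states (vertex, player-to-move).
A0 = {(U,Pursuer), (U,Evader)}
A1: add {(P,Pursuer)}.
(P,Pursuer) ∈ A1 ⇒ Pursuer forces the target.

Pursuer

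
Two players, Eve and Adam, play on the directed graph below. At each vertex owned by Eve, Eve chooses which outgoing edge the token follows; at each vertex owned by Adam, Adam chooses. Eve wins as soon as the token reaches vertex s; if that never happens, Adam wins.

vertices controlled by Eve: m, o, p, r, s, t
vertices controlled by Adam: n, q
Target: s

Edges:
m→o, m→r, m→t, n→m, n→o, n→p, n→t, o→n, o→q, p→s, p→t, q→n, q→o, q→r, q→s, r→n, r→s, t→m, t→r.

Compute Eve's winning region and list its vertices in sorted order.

A0 = {s}
A1: add {p, r} — p (Eve) has p→s; r (Eve) has r→s.
A2: add {m, t} — m (Eve) has m→r; t (Eve) has t→r.
A3 = A2; e.g. n (Adam) can still go to o. Fixed point.
Eve's winning region = {m, p, r, s, t}.

m, p, r, s, t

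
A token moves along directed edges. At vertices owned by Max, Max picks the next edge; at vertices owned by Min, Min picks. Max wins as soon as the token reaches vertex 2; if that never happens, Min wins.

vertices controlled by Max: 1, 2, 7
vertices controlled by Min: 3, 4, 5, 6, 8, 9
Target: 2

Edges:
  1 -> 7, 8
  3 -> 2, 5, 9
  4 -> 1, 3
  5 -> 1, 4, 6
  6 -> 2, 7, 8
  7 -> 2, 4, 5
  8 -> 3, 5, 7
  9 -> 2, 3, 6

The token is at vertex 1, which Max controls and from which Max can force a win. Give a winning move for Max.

7

A0 = {2}
A1: add {7} — 7 (Max) has 7→2.
A2: add {1} — 1 (Max) has 1→7.
A3 = A2; e.g. 3 (Min) can still go to 5. Fixed point.
From 1, successor 7 is in the attractor (rank 1); the other successor 8 is not.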